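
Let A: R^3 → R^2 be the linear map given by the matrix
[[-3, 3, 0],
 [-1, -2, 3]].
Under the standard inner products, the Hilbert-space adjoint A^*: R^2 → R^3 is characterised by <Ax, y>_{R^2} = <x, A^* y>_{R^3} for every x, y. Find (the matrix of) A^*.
A^* = A^T =
[[-3, -1],
 [3, -2],
 [0, 3]]

For real matrices with standard dot products, the defining identity <Ax, y> = <x, A^* y> gives (Ax)^T y = x^T (A^*) y, i.e. x^T A^T y = x^T (A^*) y. Since this holds for all x, y, we must have A^* = A^T. Therefore
A^* =
[[-3, -1],
 [3, -2],
 [0, 3]].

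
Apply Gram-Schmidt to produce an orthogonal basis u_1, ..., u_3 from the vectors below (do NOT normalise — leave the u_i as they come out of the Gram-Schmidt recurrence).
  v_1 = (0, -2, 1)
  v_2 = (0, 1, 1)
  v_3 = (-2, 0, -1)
Orthogonal basis:
  u_1 = (0, -2, 1)
  u_2 = (0, 3/5, 6/5)
  u_3 = (-2, 0, 0)

Apply the Gram-Schmidt recurrence
  u_1 = v_1
  u_i = v_i − Σ_{j<i} ((v_i · u_j) / (u_j · u_j)) · u_j.

Step by step this gives:
  u_1 = (0, -2, 1)
  u_2 = (0, 3/5, 6/5)
  u_3 = (-2, 0, 0)

Orthogonality check:
  u_2 · u_1 = 0 (should be 0)
  u_3 · u_1 = 0 (should be 0)
  u_3 · u_2 = 0 (should be 0)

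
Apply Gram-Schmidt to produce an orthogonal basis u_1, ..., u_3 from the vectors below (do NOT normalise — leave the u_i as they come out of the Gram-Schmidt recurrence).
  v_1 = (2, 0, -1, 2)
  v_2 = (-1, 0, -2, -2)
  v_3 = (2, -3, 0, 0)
Orthogonal basis:
  u_1 = (2, 0, -1, 2)
  u_2 = (-1/9, 0, -22/9, -10/9)
  u_3 = (72/65, -3, 24/65, -12/13)

Apply the Gram-Schmidt recurrence
  u_1 = v_1
  u_i = v_i − Σ_{j<i} ((v_i · u_j) / (u_j · u_j)) · u_j.

Step by step this gives:
  u_1 = (2, 0, -1, 2)
  u_2 = (-1/9, 0, -22/9, -10/9)
  u_3 = (72/65, -3, 24/65, -12/13)

Orthogonality check:
  u_2 · u_1 = 0 (should be 0)
  u_3 · u_1 = 0 (should be 0)
  u_3 · u_2 = 0 (should be 0)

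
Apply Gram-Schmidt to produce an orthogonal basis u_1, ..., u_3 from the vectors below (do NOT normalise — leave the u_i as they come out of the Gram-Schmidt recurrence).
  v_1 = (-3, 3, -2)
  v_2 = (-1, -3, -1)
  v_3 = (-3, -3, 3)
Orthogonal basis:
  u_1 = (-3, 3, -2)
  u_2 = (-17/11, -27/11, -15/11)
  u_3 = (-297/113, -33/113, 396/113)

Apply the Gram-Schmidt recurrence
  u_1 = v_1
  u_i = v_i − Σ_{j<i} ((v_i · u_j) / (u_j · u_j)) · u_j.

Step by step this gives:
  u_1 = (-3, 3, -2)
  u_2 = (-17/11, -27/11, -15/11)
  u_3 = (-297/113, -33/113, 396/113)

Orthogonality check:
  u_2 · u_1 = 0 (should be 0)
  u_3 · u_1 = 0 (should be 0)
  u_3 · u_2 = 0 (should be 0)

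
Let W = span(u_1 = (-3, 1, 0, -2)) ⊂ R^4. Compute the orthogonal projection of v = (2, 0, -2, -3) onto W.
proj_W(v) = (0, 0, 0, 0)

Set up U = [u_1 | ... | u_1] ∈ R^(4×1). The projector onto W = col(U) is P = U (U^T U)^(-1) U^T.
Compute U^T U =
  [14],
and U^T v = (0).
Solve U^T U · c = U^T v for the coefficients: c = (0). The projection is proj_W(v) = U c.
Check: (v - proj_W(v)) · u_1 = 0  (should be 0).
Result: proj_W(v) = (0, 0, 0, 0).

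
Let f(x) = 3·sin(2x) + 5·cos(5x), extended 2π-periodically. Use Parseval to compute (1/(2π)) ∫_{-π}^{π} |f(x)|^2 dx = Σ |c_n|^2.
Σ |c_n|^2 = 17

Expand |f|^2 and use orthogonality of {sin(nx), cos(mx)} on [-π, π]:
  ∫_{-π}^{π} sin(nx)^2 dx = π, ∫ cos(mx)^2 dx = π, and cross terms integrate to 0.
So ∫_{-π}^{π} f(x)^2 dx = 3^2 · π + 5^2 · π = (9 + 25)π.
Divide by 2π: (9 + 25)/2 = 17.
By Parseval, this equals Σ |c_n|^2.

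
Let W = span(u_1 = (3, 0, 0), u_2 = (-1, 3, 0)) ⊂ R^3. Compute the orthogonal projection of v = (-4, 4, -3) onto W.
proj_W(v) = (-4, 4, 0)

Set up U = [u_1 | ... | u_2] ∈ R^(3×2). The projector onto W = col(U) is P = U (U^T U)^(-1) U^T.
Compute U^T U =
  [9, -3]
  [-3, 10],
and U^T v = (-12, 16).
Solve U^T U · c = U^T v for the coefficients: c = (-8/9, 4/3). The projection is proj_W(v) = U c.
Check: (v - proj_W(v)) · u_1 = 0  (should be 0).
Check: (v - proj_W(v)) · u_2 = 0  (should be 0).
Result: proj_W(v) = (-4, 4, 0).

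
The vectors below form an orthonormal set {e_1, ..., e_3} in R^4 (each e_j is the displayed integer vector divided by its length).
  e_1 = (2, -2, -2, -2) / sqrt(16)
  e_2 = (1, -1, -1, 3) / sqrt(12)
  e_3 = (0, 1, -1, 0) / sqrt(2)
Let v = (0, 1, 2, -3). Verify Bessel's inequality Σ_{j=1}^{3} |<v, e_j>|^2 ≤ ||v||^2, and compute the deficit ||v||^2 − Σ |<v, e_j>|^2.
Σ |<v, e_j>|^2 = 25/2; ||v||^2 = 14; deficit = 3/2

Write each e_j = u_j / sqrt(<u_j, u_j>) where u_j is the displayed integer vector. Then <v, e_j> = <v, u_j> / sqrt(<u_j, u_j>), so |<v, e_j>|^2 = <v, u_j>^2 / <u_j, u_j>.
Coefficients: <v, e_1> = 0/sqrt(16), <v, e_2> = -12/sqrt(12), <v, e_3> = -1/sqrt(2).
Square and sum: Σ |<v, e_j>|^2 = 25/2.
Compute ||v||^2 = v·v = 14.
Deficit = 14 − 25/2 = 3/2 ≥ 0, confirming Bessel's inequality. (The deficit equals ||v − Σ <v,e_j> e_j||^2, the squared distance from v to span{e_j}.)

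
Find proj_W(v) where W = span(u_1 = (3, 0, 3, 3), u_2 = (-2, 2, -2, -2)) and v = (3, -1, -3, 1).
proj_W(v) = (1/3, -1, 1/3, 1/3)

Set up U = [u_1 | ... | u_2] ∈ R^(4×2). The projector onto W = col(U) is P = U (U^T U)^(-1) U^T.
Compute U^T U =
  [27, -18]
  [-18, 16],
and U^T v = (3, -4).
Solve U^T U · c = U^T v for the coefficients: c = (-2/9, -1/2). The projection is proj_W(v) = U c.
Check: (v - proj_W(v)) · u_1 = 0  (should be 0).
Check: (v - proj_W(v)) · u_2 = 0  (should be 0).
Result: proj_W(v) = (1/3, -1, 1/3, 1/3).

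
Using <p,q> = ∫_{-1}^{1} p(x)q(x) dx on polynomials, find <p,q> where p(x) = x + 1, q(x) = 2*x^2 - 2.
<p,q> = -8/3

Expand the product: p(x)·q(x) = 2*x^3 + 2*x^2 - 2*x - 2.
∫_{-1}^{1} of each monomial x^k gives [2/(k+1) if k even, 0 if k odd]. Integrating term-by-term (or equivalently evaluating the antiderivative F(x) = x^4/2 + 2*x^3/3 - x^2 - 2*x at the endpoints):
  F(1) − F(−1) = -11/6 − (5/6) = -8/3.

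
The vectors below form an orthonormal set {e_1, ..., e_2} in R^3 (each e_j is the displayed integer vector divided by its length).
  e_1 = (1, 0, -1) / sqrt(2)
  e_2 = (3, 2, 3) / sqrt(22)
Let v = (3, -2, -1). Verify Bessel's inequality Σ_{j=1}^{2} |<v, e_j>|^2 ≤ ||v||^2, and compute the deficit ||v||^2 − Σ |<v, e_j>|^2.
Σ |<v, e_j>|^2 = 90/11; ||v||^2 = 14; deficit = 64/11

Write each e_j = u_j / sqrt(<u_j, u_j>) where u_j is the displayed integer vector. Then <v, e_j> = <v, u_j> / sqrt(<u_j, u_j>), so |<v, e_j>|^2 = <v, u_j>^2 / <u_j, u_j>.
Coefficients: <v, e_1> = 4/sqrt(2), <v, e_2> = 2/sqrt(22).
Square and sum: Σ |<v, e_j>|^2 = 90/11.
Compute ||v||^2 = v·v = 14.
Deficit = 14 − 90/11 = 64/11 ≥ 0, confirming Bessel's inequality. (The deficit equals ||v − Σ <v,e_j> e_j||^2, the squared distance from v to span{e_j}.)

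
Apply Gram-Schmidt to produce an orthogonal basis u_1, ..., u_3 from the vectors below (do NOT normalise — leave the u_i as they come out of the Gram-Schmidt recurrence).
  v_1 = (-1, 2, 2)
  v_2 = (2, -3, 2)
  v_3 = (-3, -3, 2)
Orthogonal basis:
  u_1 = (-1, 2, 2)
  u_2 = (14/9, -19/9, 26/9)
  u_3 = (-500/137, -300/137, 50/137)

Apply the Gram-Schmidt recurrence
  u_1 = v_1
  u_i = v_i − Σ_{j<i} ((v_i · u_j) / (u_j · u_j)) · u_j.

Step by step this gives:
  u_1 = (-1, 2, 2)
  u_2 = (14/9, -19/9, 26/9)
  u_3 = (-500/137, -300/137, 50/137)

Orthogonality check:
  u_2 · u_1 = 0 (should be 0)
  u_3 · u_1 = 0 (should be 0)
  u_3 · u_2 = 0 (should be 0)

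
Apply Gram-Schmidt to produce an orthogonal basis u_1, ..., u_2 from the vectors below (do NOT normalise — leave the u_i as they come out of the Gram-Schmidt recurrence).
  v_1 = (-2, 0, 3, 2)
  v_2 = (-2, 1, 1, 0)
Orthogonal basis:
  u_1 = (-2, 0, 3, 2)
  u_2 = (-20/17, 1, -4/17, -14/17)

Apply the Gram-Schmidt recurrence
  u_1 = v_1
  u_i = v_i − Σ_{j<i} ((v_i · u_j) / (u_j · u_j)) · u_j.

Step by step this gives:
  u_1 = (-2, 0, 3, 2)
  u_2 = (-20/17, 1, -4/17, -14/17)

Orthogonality check:
  u_2 · u_1 = 0 (should be 0)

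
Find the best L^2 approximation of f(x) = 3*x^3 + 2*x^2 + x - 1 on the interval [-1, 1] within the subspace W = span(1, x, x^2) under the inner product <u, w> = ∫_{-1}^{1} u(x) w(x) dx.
g(x) = 2*x^2 + 14*x/5 - 1

The best approximation g ∈ W is the orthogonal projection of f onto W. Writing g = a_0 + a_1 x + a_2 x^2, the coefficients solve the normal equations G · a = b where
  G_{ij} = <φ_i, φ_j> and b_i = <f, φ_i>, with φ_0 = 1, φ_1 = x, φ_2 = x^2.
G =
  [2, 0, 2/3]
  [0, 2/3, 0]
  [2/3, 0, 2/5],
b = (-2/3, 28/15, 2/15).
Solving gives a_0 = -1, a_1 = 14/5, a_2 = 2, so
  g(x) = 2*x^2 + 14*x/5 - 1.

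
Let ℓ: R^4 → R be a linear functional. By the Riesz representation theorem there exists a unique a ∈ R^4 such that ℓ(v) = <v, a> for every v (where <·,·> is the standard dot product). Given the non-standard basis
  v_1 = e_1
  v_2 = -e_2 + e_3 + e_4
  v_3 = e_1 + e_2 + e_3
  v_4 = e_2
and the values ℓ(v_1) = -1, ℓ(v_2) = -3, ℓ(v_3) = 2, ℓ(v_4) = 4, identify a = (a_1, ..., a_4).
a = (-1, 4, -1, 2)

Write a = (a_1, ..., a_4) in the standard basis. For each basis vector v_i, ℓ(v_i) = <v_i, a> is a linear equation in the a_j's. Collect the n equations into a matrix system V a = ℓ, where row i of V is v_i (expressed in the standard basis). Since V is invertible (lower-triangular with 1s on the diagonal, up to permutation), solve by back-substitution:
  V =
[[1, 0, 0, 0],
 [0, -1, 1, 1],
 [1, 1, 1, 0],
 [0, 1, 0, 0]]
  V a = (-1, -3, 2, 4)
Solving gives a = (-1, 4, -1, 2).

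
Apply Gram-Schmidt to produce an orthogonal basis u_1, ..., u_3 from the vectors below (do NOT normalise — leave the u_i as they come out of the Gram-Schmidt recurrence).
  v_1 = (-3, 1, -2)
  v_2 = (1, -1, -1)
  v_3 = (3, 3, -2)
Orthogonal basis:
  u_1 = (-3, 1, -2)
  u_2 = (4/7, -6/7, -9/7)
  u_3 = (42/19, 70/19, -28/19)

Apply the Gram-Schmidt recurrence
  u_1 = v_1
  u_i = v_i − Σ_{j<i} ((v_i · u_j) / (u_j · u_j)) · u_j.

Step by step this gives:
  u_1 = (-3, 1, -2)
  u_2 = (4/7, -6/7, -9/7)
  u_3 = (42/19, 70/19, -28/19)

Orthogonality check:
  u_2 · u_1 = 0 (should be 0)
  u_3 · u_1 = 0 (should be 0)
  u_3 · u_2 = 0 (should be 0)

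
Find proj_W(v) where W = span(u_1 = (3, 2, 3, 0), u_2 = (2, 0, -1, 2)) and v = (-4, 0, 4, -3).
proj_W(v) = (-10/3, 4/7, 62/21, -88/21)

Set up U = [u_1 | ... | u_2] ∈ R^(4×2). The projector onto W = col(U) is P = U (U^T U)^(-1) U^T.
Compute U^T U =
  [22, 3]
  [3, 9],
and U^T v = (0, -18).
Solve U^T U · c = U^T v for the coefficients: c = (2/7, -44/21). The projection is proj_W(v) = U c.
Check: (v - proj_W(v)) · u_1 = 0  (should be 0).
Check: (v - proj_W(v)) · u_2 = 0  (should be 0).
Result: proj_W(v) = (-10/3, 4/7, 62/21, -88/21).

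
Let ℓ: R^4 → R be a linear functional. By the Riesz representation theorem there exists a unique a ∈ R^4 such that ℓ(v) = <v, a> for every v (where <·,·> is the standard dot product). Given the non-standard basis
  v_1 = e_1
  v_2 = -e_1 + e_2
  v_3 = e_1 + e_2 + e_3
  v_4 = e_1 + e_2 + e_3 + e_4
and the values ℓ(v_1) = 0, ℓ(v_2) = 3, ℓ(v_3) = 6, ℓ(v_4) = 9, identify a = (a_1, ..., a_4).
a = (0, 3, 3, 3)

Write a = (a_1, ..., a_4) in the standard basis. For each basis vector v_i, ℓ(v_i) = <v_i, a> is a linear equation in the a_j's. Collect the n equations into a matrix system V a = ℓ, where row i of V is v_i (expressed in the standard basis). Since V is invertible (lower-triangular with 1s on the diagonal, up to permutation), solve by back-substitution:
  V =
[[1, 0, 0, 0],
 [-1, 1, 0, 0],
 [1, 1, 1, 0],
 [1, 1, 1, 1]]
  V a = (0, 3, 6, 9)
Solving gives a = (0, 3, 3, 3).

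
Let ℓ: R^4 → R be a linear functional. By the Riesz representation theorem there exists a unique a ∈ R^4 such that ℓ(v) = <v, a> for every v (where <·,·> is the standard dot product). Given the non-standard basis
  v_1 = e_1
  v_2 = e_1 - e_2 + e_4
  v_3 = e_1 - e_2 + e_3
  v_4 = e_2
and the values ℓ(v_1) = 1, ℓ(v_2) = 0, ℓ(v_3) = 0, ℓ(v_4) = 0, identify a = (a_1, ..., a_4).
a = (1, 0, -1, -1)

Write a = (a_1, ..., a_4) in the standard basis. For each basis vector v_i, ℓ(v_i) = <v_i, a> is a linear equation in the a_j's. Collect the n equations into a matrix system V a = ℓ, where row i of V is v_i (expressed in the standard basis). Since V is invertible (lower-triangular with 1s on the diagonal, up to permutation), solve by back-substitution:
  V =
[[1, 0, 0, 0],
 [1, -1, 0, 1],
 [1, -1, 1, 0],
 [0, 1, 0, 0]]
  V a = (1, 0, 0, 0)
Solving gives a = (1, 0, -1, -1).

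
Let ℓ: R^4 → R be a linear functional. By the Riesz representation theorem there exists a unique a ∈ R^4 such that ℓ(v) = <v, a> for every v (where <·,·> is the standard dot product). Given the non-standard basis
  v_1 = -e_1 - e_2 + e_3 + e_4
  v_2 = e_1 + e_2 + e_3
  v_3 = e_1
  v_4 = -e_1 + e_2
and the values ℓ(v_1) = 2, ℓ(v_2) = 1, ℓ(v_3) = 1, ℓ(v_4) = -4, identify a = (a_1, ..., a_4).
a = (1, -3, 3, -3)

Write a = (a_1, ..., a_4) in the standard basis. For each basis vector v_i, ℓ(v_i) = <v_i, a> is a linear equation in the a_j's. Collect the n equations into a matrix system V a = ℓ, where row i of V is v_i (expressed in the standard basis). Since V is invertible (lower-triangular with 1s on the diagonal, up to permutation), solve by back-substitution:
  V =
[[-1, -1, 1, 1],
 [1, 1, 1, 0],
 [1, 0, 0, 0],
 [-1, 1, 0, 0]]
  V a = (2, 1, 1, -4)
Solving gives a = (1, -3, 3, -3).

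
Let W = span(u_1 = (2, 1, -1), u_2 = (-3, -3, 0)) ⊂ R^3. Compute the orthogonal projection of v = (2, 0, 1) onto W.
proj_W(v) = (1, 1, 0)

Set up U = [u_1 | ... | u_2] ∈ R^(3×2). The projector onto W = col(U) is P = U (U^T U)^(-1) U^T.
Compute U^T U =
  [6, -9]
  [-9, 18],
and U^T v = (3, -6).
Solve U^T U · c = U^T v for the coefficients: c = (0, -1/3). The projection is proj_W(v) = U c.
Check: (v - proj_W(v)) · u_1 = 0  (should be 0).
Check: (v - proj_W(v)) · u_2 = 0  (should be 0).
Result: proj_W(v) = (1, 1, 0).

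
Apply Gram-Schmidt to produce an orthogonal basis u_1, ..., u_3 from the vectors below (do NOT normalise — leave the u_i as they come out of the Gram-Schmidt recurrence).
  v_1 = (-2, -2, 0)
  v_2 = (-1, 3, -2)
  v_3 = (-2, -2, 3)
Orthogonal basis:
  u_1 = (-2, -2, 0)
  u_2 = (-2, 2, -2)
  u_3 = (-1, 1, 2)

Apply the Gram-Schmidt recurrence
  u_1 = v_1
  u_i = v_i − Σ_{j<i} ((v_i · u_j) / (u_j · u_j)) · u_j.

Step by step this gives:
  u_1 = (-2, -2, 0)
  u_2 = (-2, 2, -2)
  u_3 = (-1, 1, 2)

Orthogonality check:
  u_2 · u_1 = 0 (should be 0)
  u_3 · u_1 = 0 (should be 0)
  u_3 · u_2 = 0 (should be 0)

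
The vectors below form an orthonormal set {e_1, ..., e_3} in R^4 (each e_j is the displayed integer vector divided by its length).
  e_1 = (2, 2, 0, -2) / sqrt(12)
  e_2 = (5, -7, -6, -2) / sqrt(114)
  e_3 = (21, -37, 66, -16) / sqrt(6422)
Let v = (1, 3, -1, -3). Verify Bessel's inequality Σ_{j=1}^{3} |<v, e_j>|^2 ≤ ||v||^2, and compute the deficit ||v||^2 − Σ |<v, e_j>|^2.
Σ |<v, e_j>|^2 = 3091/169; ||v||^2 = 20; deficit = 289/169

Write each e_j = u_j / sqrt(<u_j, u_j>) where u_j is the displayed integer vector. Then <v, e_j> = <v, u_j> / sqrt(<u_j, u_j>), so |<v, e_j>|^2 = <v, u_j>^2 / <u_j, u_j>.
Coefficients: <v, e_1> = 14/sqrt(12), <v, e_2> = -4/sqrt(114), <v, e_3> = -108/sqrt(6422).
Square and sum: Σ |<v, e_j>|^2 = 3091/169.
Compute ||v||^2 = v·v = 20.
Deficit = 20 − 3091/169 = 289/169 ≥ 0, confirming Bessel's inequality. (The deficit equals ||v − Σ <v,e_j> e_j||^2, the squared distance from v to span{e_j}.)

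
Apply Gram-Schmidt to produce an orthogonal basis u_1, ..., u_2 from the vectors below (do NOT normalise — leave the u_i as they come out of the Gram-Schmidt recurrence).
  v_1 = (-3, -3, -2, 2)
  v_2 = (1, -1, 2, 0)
Orthogonal basis:
  u_1 = (-3, -3, -2, 2)
  u_2 = (7/13, -19/13, 22/13, 4/13)

Apply the Gram-Schmidt recurrence
  u_1 = v_1
  u_i = v_i − Σ_{j<i} ((v_i · u_j) / (u_j · u_j)) · u_j.

Step by step this gives:
  u_1 = (-3, -3, -2, 2)
  u_2 = (7/13, -19/13, 22/13, 4/13)

Orthogonality check:
  u_2 · u_1 = 0 (should be 0)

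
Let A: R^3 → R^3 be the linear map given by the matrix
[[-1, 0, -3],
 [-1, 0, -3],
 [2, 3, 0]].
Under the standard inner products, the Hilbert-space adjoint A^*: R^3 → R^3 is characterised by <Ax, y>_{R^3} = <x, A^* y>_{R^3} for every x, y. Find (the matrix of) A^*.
A^* = A^T =
[[-1, -1, 2],
 [0, 0, 3],
 [-3, -3, 0]]

For real matrices with standard dot products, the defining identity <Ax, y> = <x, A^* y> gives (Ax)^T y = x^T (A^*) y, i.e. x^T A^T y = x^T (A^*) y. Since this holds for all x, y, we must have A^* = A^T. Therefore
A^* =
[[-1, -1, 2],
 [0, 0, 3],
 [-3, -3, 0]].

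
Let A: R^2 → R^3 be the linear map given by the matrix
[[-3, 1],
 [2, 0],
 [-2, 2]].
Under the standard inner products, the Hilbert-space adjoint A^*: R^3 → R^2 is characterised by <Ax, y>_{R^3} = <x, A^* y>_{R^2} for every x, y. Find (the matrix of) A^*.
A^* = A^T =
[[-3, 2, -2],
 [1, 0, 2]]

For real matrices with standard dot products, the defining identity <Ax, y> = <x, A^* y> gives (Ax)^T y = x^T (A^*) y, i.e. x^T A^T y = x^T (A^*) y. Since this holds for all x, y, we must have A^* = A^T. Therefore
A^* =
[[-3, 2, -2],
 [1, 0, 2]].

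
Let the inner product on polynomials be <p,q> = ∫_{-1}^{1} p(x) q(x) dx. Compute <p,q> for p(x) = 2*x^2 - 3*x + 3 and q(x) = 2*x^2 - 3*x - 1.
<p,q> = 64/15

Expand the product: p(x)·q(x) = 4*x^4 - 12*x^3 + 13*x^2 - 6*x - 3.
∫_{-1}^{1} of each monomial x^k gives [2/(k+1) if k even, 0 if k odd]. Integrating term-by-term (or equivalently evaluating the antiderivative F(x) = 4*x^5/5 - 3*x^4 + 13*x^3/3 - 3*x^2 - 3*x at the endpoints):
  F(1) − F(−1) = -58/15 − (-122/15) = 64/15.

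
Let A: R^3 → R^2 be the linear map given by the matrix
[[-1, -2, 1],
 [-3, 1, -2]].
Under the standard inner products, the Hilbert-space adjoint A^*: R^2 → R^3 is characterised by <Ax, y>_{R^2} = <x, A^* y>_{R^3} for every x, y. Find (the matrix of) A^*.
A^* = A^T =
[[-1, -3],
 [-2, 1],
 [1, -2]]

For real matrices with standard dot products, the defining identity <Ax, y> = <x, A^* y> gives (Ax)^T y = x^T (A^*) y, i.e. x^T A^T y = x^T (A^*) y. Since this holds for all x, y, we must have A^* = A^T. Therefore
A^* =
[[-1, -3],
 [-2, 1],
 [1, -2]].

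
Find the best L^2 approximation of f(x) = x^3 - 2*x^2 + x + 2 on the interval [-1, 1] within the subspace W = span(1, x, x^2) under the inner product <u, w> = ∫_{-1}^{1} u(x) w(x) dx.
g(x) = -2*x^2 + 8*x/5 + 2

The best approximation g ∈ W is the orthogonal projection of f onto W. Writing g = a_0 + a_1 x + a_2 x^2, the coefficients solve the normal equations G · a = b where
  G_{ij} = <φ_i, φ_j> and b_i = <f, φ_i>, with φ_0 = 1, φ_1 = x, φ_2 = x^2.
G =
  [2, 0, 2/3]
  [0, 2/3, 0]
  [2/3, 0, 2/5],
b = (8/3, 16/15, 8/15).
Solving gives a_0 = 2, a_1 = 8/5, a_2 = -2, so
  g(x) = -2*x^2 + 8*x/5 + 2.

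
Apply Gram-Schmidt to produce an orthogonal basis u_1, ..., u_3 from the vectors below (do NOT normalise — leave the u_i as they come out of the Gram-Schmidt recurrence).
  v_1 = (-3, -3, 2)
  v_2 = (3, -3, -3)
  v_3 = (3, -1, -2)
Orthogonal basis:
  u_1 = (-3, -3, 2)
  u_2 = (24/11, -42/11, -27/11)
  u_3 = (10/31, -2/31, 12/31)

Apply the Gram-Schmidt recurrence
  u_1 = v_1
  u_i = v_i − Σ_{j<i} ((v_i · u_j) / (u_j · u_j)) · u_j.

Step by step this gives:
  u_1 = (-3, -3, 2)
  u_2 = (24/11, -42/11, -27/11)
  u_3 = (10/31, -2/31, 12/31)

Orthogonality check:
  u_2 · u_1 = 0 (should be 0)
  u_3 · u_1 = 0 (should be 0)
  u_3 · u_2 = 0 (should be 0)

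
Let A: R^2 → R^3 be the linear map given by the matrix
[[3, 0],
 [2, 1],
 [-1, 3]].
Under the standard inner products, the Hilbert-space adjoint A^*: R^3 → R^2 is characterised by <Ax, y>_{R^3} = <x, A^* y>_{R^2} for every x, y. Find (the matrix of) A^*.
A^* = A^T =
[[3, 2, -1],
 [0, 1, 3]]

For real matrices with standard dot products, the defining identity <Ax, y> = <x, A^* y> gives (Ax)^T y = x^T (A^*) y, i.e. x^T A^T y = x^T (A^*) y. Since this holds for all x, y, we must have A^* = A^T. Therefore
A^* =
[[3, 2, -1],
 [0, 1, 3]].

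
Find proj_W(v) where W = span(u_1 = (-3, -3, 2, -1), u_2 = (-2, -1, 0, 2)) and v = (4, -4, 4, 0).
proj_W(v) = (-2/79, -76/79, 100/79, -198/79)

Set up U = [u_1 | ... | u_2] ∈ R^(4×2). The projector onto W = col(U) is P = U (U^T U)^(-1) U^T.
Compute U^T U =
  [23, 7]
  [7, 9],
and U^T v = (8, -4).
Solve U^T U · c = U^T v for the coefficients: c = (50/79, -74/79). The projection is proj_W(v) = U c.
Check: (v - proj_W(v)) · u_1 = 0  (should be 0).
Check: (v - proj_W(v)) · u_2 = 0  (should be 0).
Result: proj_W(v) = (-2/79, -76/79, 100/79, -198/79).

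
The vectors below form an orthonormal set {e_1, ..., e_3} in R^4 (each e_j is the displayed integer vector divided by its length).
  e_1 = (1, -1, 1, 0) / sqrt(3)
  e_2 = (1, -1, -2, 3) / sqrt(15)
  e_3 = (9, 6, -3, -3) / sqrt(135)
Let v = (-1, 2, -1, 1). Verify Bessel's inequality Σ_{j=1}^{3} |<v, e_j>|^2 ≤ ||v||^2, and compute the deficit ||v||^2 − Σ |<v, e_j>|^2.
Σ |<v, e_j>|^2 = 17/3; ||v||^2 = 7; deficit = 4/3

Write each e_j = u_j / sqrt(<u_j, u_j>) where u_j is the displayed integer vector. Then <v, e_j> = <v, u_j> / sqrt(<u_j, u_j>), so |<v, e_j>|^2 = <v, u_j>^2 / <u_j, u_j>.
Coefficients: <v, e_1> = -4/sqrt(3), <v, e_2> = 2/sqrt(15), <v, e_3> = 3/sqrt(135).
Square and sum: Σ |<v, e_j>|^2 = 17/3.
Compute ||v||^2 = v·v = 7.
Deficit = 7 − 17/3 = 4/3 ≥ 0, confirming Bessel's inequality. (The deficit equals ||v − Σ <v,e_j> e_j||^2, the squared distance from v to span{e_j}.)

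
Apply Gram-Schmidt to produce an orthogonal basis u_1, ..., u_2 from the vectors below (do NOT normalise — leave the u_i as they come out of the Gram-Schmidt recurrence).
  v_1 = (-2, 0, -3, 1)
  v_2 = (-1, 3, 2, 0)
Orthogonal basis:
  u_1 = (-2, 0, -3, 1)
  u_2 = (-11/7, 3, 8/7, 2/7)

Apply the Gram-Schmidt recurrence
  u_1 = v_1
  u_i = v_i − Σ_{j<i} ((v_i · u_j) / (u_j · u_j)) · u_j.

Step by step this gives:
  u_1 = (-2, 0, -3, 1)
  u_2 = (-11/7, 3, 8/7, 2/7)

Orthogonality check:
  u_2 · u_1 = 0 (should be 0)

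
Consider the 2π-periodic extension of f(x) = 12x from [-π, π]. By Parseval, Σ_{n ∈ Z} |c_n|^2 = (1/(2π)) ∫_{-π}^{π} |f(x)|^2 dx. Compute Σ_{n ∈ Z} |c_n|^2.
Σ |c_n|^2 = 48π^2

Expand and integrate term by term over [-π, π]:
  ∫ (12x)^2 dx = 144·(2π^3/3); ∫ 2·12·(0)·x dx = 0 (odd integrand); ∫ 0^2 dx = 0·2π.
So (1/(2π)) ∫_{-π}^{π} (12x)^2 dx = 144π^2/3 + 0 = 48π^2.
Parseval ⇒ Σ |c_n|^2 = 48π^2.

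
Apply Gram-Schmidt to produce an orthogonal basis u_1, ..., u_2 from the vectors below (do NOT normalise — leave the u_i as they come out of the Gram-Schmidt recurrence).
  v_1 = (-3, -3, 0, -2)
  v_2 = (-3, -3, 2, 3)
Orthogonal basis:
  u_1 = (-3, -3, 0, -2)
  u_2 = (-15/11, -15/11, 2, 45/11)

Apply the Gram-Schmidt recurrence
  u_1 = v_1
  u_i = v_i − Σ_{j<i} ((v_i · u_j) / (u_j · u_j)) · u_j.

Step by step this gives:
  u_1 = (-3, -3, 0, -2)
  u_2 = (-15/11, -15/11, 2, 45/11)

Orthogonality check:
  u_2 · u_1 = 0 (should be 0)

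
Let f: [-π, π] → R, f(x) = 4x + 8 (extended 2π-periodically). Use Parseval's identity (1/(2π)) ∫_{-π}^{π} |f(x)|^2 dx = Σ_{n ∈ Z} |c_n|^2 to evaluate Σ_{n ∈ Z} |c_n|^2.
Σ |c_n|^2 = 16π^2/3 + 64

Expand and integrate term by term over [-π, π]:
  ∫ (4x)^2 dx = 16·(2π^3/3); ∫ 2·4·(8)·x dx = 0 (odd integrand); ∫ 8^2 dx = 64·2π.
So (1/(2π)) ∫_{-π}^{π} (4x + 8)^2 dx = 16π^2/3 + 64 = 16π^2/3 + 64.
Parseval ⇒ Σ |c_n|^2 = 16π^2/3 + 64.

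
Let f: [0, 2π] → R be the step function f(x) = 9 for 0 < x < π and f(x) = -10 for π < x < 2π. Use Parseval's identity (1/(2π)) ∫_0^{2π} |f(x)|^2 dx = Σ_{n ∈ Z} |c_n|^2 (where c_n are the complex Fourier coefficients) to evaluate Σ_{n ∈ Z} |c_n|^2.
Σ |c_n|^2 = 181/2

Parseval equates the L^2 energy of f (normalised by 1/(2π)) with the ℓ^2 sum of its Fourier coefficients: (1/(2π)) ∫_0^{2π} |f|^2 = Σ |c_n|^2.
Compute the left side: (1/(2π)) [∫_0^π 9^2 dx + ∫_π^{2π} (-10)^2 dx] = (1/(2π)) · (81π + 100π) = (81 + 100)/2 = 181/2.
So Σ_{n ∈ Z} |c_n|^2 = 181/2.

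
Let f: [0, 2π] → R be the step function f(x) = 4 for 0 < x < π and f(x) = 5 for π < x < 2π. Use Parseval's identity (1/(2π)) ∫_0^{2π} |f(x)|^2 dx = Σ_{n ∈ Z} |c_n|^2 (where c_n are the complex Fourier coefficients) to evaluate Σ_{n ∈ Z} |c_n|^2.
Σ |c_n|^2 = 41/2

Parseval equates the L^2 energy of f (normalised by 1/(2π)) with the ℓ^2 sum of its Fourier coefficients: (1/(2π)) ∫_0^{2π} |f|^2 = Σ |c_n|^2.
Compute the left side: (1/(2π)) [∫_0^π 4^2 dx + ∫_π^{2π} 5^2 dx] = (1/(2π)) · (16π + 25π) = (16 + 25)/2 = 41/2.
So Σ_{n ∈ Z} |c_n|^2 = 41/2.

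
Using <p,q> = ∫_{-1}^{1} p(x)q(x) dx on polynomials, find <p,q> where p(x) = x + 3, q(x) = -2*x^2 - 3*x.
<p,q> = -6

Expand the product: p(x)·q(x) = -2*x^3 - 9*x^2 - 9*x.
∫_{-1}^{1} of each monomial x^k gives [2/(k+1) if k even, 0 if k odd]. Integrating term-by-term (or equivalently evaluating the antiderivative F(x) = -x^4/2 - 3*x^3 - 9*x^2/2 at the endpoints):
  F(1) − F(−1) = -8 − (-2) = -6.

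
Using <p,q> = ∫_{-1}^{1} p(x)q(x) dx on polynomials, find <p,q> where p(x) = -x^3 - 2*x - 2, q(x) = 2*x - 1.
<p,q> = 8/15

Expand the product: p(x)·q(x) = -2*x^4 + x^3 - 4*x^2 - 2*x + 2.
∫_{-1}^{1} of each monomial x^k gives [2/(k+1) if k even, 0 if k odd]. Integrating term-by-term (or equivalently evaluating the antiderivative F(x) = -2*x^5/5 + x^4/4 - 4*x^3/3 - x^2 + 2*x at the endpoints):
  F(1) − F(−1) = -29/60 − (-61/60) = 8/15.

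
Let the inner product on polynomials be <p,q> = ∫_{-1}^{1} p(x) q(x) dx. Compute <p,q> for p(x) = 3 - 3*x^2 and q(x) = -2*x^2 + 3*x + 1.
<p,q> = 12/5

Expand the product: p(x)·q(x) = 6*x^4 - 9*x^3 - 9*x^2 + 9*x + 3.
∫_{-1}^{1} of each monomial x^k gives [2/(k+1) if k even, 0 if k odd]. Integrating term-by-term (or equivalently evaluating the antiderivative F(x) = 6*x^5/5 - 9*x^4/4 - 3*x^3 + 9*x^2/2 + 3*x at the endpoints):
  F(1) − F(−1) = 69/20 − (21/20) = 12/5.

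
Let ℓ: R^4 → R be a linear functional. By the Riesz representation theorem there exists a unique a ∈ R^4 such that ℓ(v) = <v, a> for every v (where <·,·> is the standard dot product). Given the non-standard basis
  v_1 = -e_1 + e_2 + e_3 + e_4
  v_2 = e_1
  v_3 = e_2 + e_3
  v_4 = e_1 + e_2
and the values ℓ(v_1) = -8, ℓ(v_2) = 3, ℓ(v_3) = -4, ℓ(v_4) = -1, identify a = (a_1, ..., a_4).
a = (3, -4, 0, -1)

Write a = (a_1, ..., a_4) in the standard basis. For each basis vector v_i, ℓ(v_i) = <v_i, a> is a linear equation in the a_j's. Collect the n equations into a matrix system V a = ℓ, where row i of V is v_i (expressed in the standard basis). Since V is invertible (lower-triangular with 1s on the diagonal, up to permutation), solve by back-substitution:
  V =
[[-1, 1, 1, 1],
 [1, 0, 0, 0],
 [0, 1, 1, 0],
 [1, 1, 0, 0]]
  V a = (-8, 3, -4, -1)
Solving gives a = (3, -4, 0, -1).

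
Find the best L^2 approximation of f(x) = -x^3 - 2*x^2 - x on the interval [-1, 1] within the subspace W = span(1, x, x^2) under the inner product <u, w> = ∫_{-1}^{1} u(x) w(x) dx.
g(x) = -2*x^2 - 8*x/5

The best approximation g ∈ W is the orthogonal projection of f onto W. Writing g = a_0 + a_1 x + a_2 x^2, the coefficients solve the normal equations G · a = b where
  G_{ij} = <φ_i, φ_j> and b_i = <f, φ_i>, with φ_0 = 1, φ_1 = x, φ_2 = x^2.
G =
  [2, 0, 2/3]
  [0, 2/3, 0]
  [2/3, 0, 2/5],
b = (-4/3, -16/15, -4/5).
Solving gives a_0 = 0, a_1 = -8/5, a_2 = -2, so
  g(x) = -2*x^2 - 8*x/5.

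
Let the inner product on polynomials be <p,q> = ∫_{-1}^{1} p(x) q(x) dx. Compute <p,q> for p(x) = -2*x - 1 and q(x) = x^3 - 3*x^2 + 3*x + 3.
<p,q> = -44/5

Expand the product: p(x)·q(x) = -2*x^4 + 5*x^3 - 3*x^2 - 9*x - 3.
∫_{-1}^{1} of each monomial x^k gives [2/(k+1) if k even, 0 if k odd]. Integrating term-by-term (or equivalently evaluating the antiderivative F(x) = -2*x^5/5 + 5*x^4/4 - x^3 - 9*x^2/2 - 3*x at the endpoints):
  F(1) − F(−1) = -153/20 − (23/20) = -44/5.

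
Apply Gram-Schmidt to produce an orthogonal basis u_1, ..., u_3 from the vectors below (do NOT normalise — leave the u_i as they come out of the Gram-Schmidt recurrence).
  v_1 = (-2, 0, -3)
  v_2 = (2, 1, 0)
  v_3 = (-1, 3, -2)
Orthogonal basis:
  u_1 = (-2, 0, -3)
  u_2 = (18/13, 1, -12/13)
  u_3 = (-51/49, 102/49, 34/49)

Apply the Gram-Schmidt recurrence
  u_1 = v_1
  u_i = v_i − Σ_{j<i} ((v_i · u_j) / (u_j · u_j)) · u_j.

Step by step this gives:
  u_1 = (-2, 0, -3)
  u_2 = (18/13, 1, -12/13)
  u_3 = (-51/49, 102/49, 34/49)

Orthogonality check:
  u_2 · u_1 = 0 (should be 0)
  u_3 · u_1 = 0 (should be 0)
  u_3 · u_2 = 0 (should be 0)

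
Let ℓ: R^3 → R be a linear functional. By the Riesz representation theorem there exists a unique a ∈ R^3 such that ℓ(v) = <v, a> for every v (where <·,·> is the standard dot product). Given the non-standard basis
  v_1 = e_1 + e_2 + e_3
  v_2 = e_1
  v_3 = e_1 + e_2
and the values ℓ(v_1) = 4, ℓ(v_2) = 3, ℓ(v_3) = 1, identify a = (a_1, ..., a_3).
a = (3, -2, 3)

Write a = (a_1, ..., a_3) in the standard basis. For each basis vector v_i, ℓ(v_i) = <v_i, a> is a linear equation in the a_j's. Collect the n equations into a matrix system V a = ℓ, where row i of V is v_i (expressed in the standard basis). Since V is invertible (lower-triangular with 1s on the diagonal, up to permutation), solve by back-substitution:
  V =
[[1, 1, 1],
 [1, 0, 0],
 [1, 1, 0]]
  V a = (4, 3, 1)
Solving gives a = (3, -2, 3).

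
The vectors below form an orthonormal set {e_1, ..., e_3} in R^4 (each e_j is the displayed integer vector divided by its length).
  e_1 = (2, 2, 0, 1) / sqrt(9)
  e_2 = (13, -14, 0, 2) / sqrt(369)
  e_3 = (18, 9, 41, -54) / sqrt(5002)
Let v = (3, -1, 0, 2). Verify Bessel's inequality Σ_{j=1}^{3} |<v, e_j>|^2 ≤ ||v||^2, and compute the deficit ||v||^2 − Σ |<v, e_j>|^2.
Σ |<v, e_j>|^2 = 1659/122; ||v||^2 = 14; deficit = 49/122

Write each e_j = u_j / sqrt(<u_j, u_j>) where u_j is the displayed integer vector. Then <v, e_j> = <v, u_j> / sqrt(<u_j, u_j>), so |<v, e_j>|^2 = <v, u_j>^2 / <u_j, u_j>.
Coefficients: <v, e_1> = 6/sqrt(9), <v, e_2> = 57/sqrt(369), <v, e_3> = -63/sqrt(5002).
Square and sum: Σ |<v, e_j>|^2 = 1659/122.
Compute ||v||^2 = v·v = 14.
Deficit = 14 − 1659/122 = 49/122 ≥ 0, confirming Bessel's inequality. (The deficit equals ||v − Σ <v,e_j> e_j||^2, the squared distance from v to span{e_j}.)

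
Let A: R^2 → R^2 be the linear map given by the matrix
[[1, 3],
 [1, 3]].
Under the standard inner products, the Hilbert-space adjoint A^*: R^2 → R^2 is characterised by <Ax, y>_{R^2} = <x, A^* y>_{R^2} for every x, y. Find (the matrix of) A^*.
A^* = A^T =
[[1, 1],
 [3, 3]]

For real matrices with standard dot products, the defining identity <Ax, y> = <x, A^* y> gives (Ax)^T y = x^T (A^*) y, i.e. x^T A^T y = x^T (A^*) y. Since this holds for all x, y, we must have A^* = A^T. Therefore
A^* =
[[1, 1],
 [3, 3]].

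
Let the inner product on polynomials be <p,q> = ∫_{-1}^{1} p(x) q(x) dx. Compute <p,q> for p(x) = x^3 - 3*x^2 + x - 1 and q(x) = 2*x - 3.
<p,q> = 212/15

Expand the product: p(x)·q(x) = 2*x^4 - 9*x^3 + 11*x^2 - 5*x + 3.
∫_{-1}^{1} of each monomial x^k gives [2/(k+1) if k even, 0 if k odd]. Integrating term-by-term (or equivalently evaluating the antiderivative F(x) = 2*x^5/5 - 9*x^4/4 + 11*x^3/3 - 5*x^2/2 + 3*x at the endpoints):
  F(1) − F(−1) = 139/60 − (-709/60) = 212/15.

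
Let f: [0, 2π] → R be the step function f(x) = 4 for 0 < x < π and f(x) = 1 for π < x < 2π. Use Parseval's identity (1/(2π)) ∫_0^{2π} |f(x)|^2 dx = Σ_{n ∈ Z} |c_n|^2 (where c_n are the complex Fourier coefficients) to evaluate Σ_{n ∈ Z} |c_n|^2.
Σ |c_n|^2 = 17/2

Parseval equates the L^2 energy of f (normalised by 1/(2π)) with the ℓ^2 sum of its Fourier coefficients: (1/(2π)) ∫_0^{2π} |f|^2 = Σ |c_n|^2.
Compute the left side: (1/(2π)) [∫_0^π 4^2 dx + ∫_π^{2π} 1^2 dx] = (1/(2π)) · (16π + 1π) = (16 + 1)/2 = 17/2.
So Σ_{n ∈ Z} |c_n|^2 = 17/2.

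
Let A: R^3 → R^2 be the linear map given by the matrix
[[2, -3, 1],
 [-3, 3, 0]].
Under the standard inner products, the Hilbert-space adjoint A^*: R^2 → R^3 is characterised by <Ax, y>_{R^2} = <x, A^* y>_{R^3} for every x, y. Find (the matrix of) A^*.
A^* = A^T =
[[2, -3],
 [-3, 3],
 [1, 0]]

For real matrices with standard dot products, the defining identity <Ax, y> = <x, A^* y> gives (Ax)^T y = x^T (A^*) y, i.e. x^T A^T y = x^T (A^*) y. Since this holds for all x, y, we must have A^* = A^T. Therefore
A^* =
[[2, -3],
 [-3, 3],
 [1, 0]].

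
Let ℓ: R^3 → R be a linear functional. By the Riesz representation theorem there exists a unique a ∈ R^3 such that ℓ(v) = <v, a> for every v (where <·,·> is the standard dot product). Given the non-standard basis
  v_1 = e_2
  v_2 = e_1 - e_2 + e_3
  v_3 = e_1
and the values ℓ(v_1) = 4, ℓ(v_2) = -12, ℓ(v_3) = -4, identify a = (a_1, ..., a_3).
a = (-4, 4, -4)

Write a = (a_1, ..., a_3) in the standard basis. For each basis vector v_i, ℓ(v_i) = <v_i, a> is a linear equation in the a_j's. Collect the n equations into a matrix system V a = ℓ, where row i of V is v_i (expressed in the standard basis). Since V is invertible (lower-triangular with 1s on the diagonal, up to permutation), solve by back-substitution:
  V =
[[0, 1, 0],
 [1, -1, 1],
 [1, 0, 0]]
  V a = (4, -12, -4)
Solving gives a = (-4, 4, -4).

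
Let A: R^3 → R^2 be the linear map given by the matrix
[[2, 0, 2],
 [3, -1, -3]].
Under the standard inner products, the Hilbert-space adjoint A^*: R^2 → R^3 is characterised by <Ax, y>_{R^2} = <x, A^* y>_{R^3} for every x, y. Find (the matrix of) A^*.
A^* = A^T =
[[2, 3],
 [0, -1],
 [2, -3]]

For real matrices with standard dot products, the defining identity <Ax, y> = <x, A^* y> gives (Ax)^T y = x^T (A^*) y, i.e. x^T A^T y = x^T (A^*) y. Since this holds for all x, y, we must have A^* = A^T. Therefore
A^* =
[[2, 3],
 [0, -1],
 [2, -3]].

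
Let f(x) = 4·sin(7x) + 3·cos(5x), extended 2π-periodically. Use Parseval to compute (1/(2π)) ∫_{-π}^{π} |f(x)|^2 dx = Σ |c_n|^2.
Σ |c_n|^2 = 25/2

Expand |f|^2 and use orthogonality of {sin(nx), cos(mx)} on [-π, π]:
  ∫_{-π}^{π} sin(nx)^2 dx = π, ∫ cos(mx)^2 dx = π, and cross terms integrate to 0.
So ∫_{-π}^{π} f(x)^2 dx = 4^2 · π + 3^2 · π = (16 + 9)π.
Divide by 2π: (16 + 9)/2 = 25/2.
By Parseval, this equals Σ |c_n|^2.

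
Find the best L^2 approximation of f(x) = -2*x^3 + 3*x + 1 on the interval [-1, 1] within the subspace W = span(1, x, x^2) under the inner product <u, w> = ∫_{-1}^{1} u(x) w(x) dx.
g(x) = 9*x/5 + 1

The best approximation g ∈ W is the orthogonal projection of f onto W. Writing g = a_0 + a_1 x + a_2 x^2, the coefficients solve the normal equations G · a = b where
  G_{ij} = <φ_i, φ_j> and b_i = <f, φ_i>, with φ_0 = 1, φ_1 = x, φ_2 = x^2.
G =
  [2, 0, 2/3]
  [0, 2/3, 0]
  [2/3, 0, 2/5],
b = (2, 6/5, 2/3).
Solving gives a_0 = 1, a_1 = 9/5, a_2 = 0, so
  g(x) = 9*x/5 + 1.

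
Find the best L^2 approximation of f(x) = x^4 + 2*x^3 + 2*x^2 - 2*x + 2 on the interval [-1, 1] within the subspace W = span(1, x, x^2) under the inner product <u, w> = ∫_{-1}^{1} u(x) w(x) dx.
g(x) = 20*x^2/7 - 4*x/5 + 67/35

The best approximation g ∈ W is the orthogonal projection of f onto W. Writing g = a_0 + a_1 x + a_2 x^2, the coefficients solve the normal equations G · a = b where
  G_{ij} = <φ_i, φ_j> and b_i = <f, φ_i>, with φ_0 = 1, φ_1 = x, φ_2 = x^2.
G =
  [2, 0, 2/3]
  [0, 2/3, 0]
  [2/3, 0, 2/5],
b = (86/15, -8/15, 254/105).
Solving gives a_0 = 67/35, a_1 = -4/5, a_2 = 20/7, so
  g(x) = 20*x^2/7 - 4*x/5 + 67/35.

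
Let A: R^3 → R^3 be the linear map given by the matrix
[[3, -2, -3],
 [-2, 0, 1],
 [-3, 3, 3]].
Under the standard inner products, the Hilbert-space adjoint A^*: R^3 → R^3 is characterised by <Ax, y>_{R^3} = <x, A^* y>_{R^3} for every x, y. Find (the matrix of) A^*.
A^* = A^T =
[[3, -2, -3],
 [-2, 0, 3],
 [-3, 1, 3]]

For real matrices with standard dot products, the defining identity <Ax, y> = <x, A^* y> gives (Ax)^T y = x^T (A^*) y, i.e. x^T A^T y = x^T (A^*) y. Since this holds for all x, y, we must have A^* = A^T. Therefore
A^* =
[[3, -2, -3],
 [-2, 0, 3],
 [-3, 1, 3]].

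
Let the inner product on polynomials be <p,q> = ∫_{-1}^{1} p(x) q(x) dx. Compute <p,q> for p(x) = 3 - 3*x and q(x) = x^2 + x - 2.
<p,q> = -12

Expand the product: p(x)·q(x) = -3*x^3 + 9*x - 6.
∫_{-1}^{1} of each monomial x^k gives [2/(k+1) if k even, 0 if k odd]. Integrating term-by-term (or equivalently evaluating the antiderivative F(x) = -3*x^4/4 + 9*x^2/2 - 6*x at the endpoints):
  F(1) − F(−1) = -9/4 − (39/4) = -12.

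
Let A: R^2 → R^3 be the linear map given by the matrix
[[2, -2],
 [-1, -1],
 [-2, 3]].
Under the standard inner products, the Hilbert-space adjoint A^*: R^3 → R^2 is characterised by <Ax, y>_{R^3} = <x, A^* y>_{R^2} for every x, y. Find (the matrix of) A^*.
A^* = A^T =
[[2, -1, -2],
 [-2, -1, 3]]

For real matrices with standard dot products, the defining identity <Ax, y> = <x, A^* y> gives (Ax)^T y = x^T (A^*) y, i.e. x^T A^T y = x^T (A^*) y. Since this holds for all x, y, we must have A^* = A^T. Therefore
A^* =
[[2, -1, -2],
 [-2, -1, 3]].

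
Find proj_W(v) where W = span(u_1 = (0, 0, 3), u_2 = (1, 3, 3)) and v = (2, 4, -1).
proj_W(v) = (7/5, 21/5, -1)

Set up U = [u_1 | ... | u_2] ∈ R^(3×2). The projector onto W = col(U) is P = U (U^T U)^(-1) U^T.
Compute U^T U =
  [9, 9]
  [9, 19],
and U^T v = (-3, 11).
Solve U^T U · c = U^T v for the coefficients: c = (-26/15, 7/5). The projection is proj_W(v) = U c.
Check: (v - proj_W(v)) · u_1 = 0  (should be 0).
Check: (v - proj_W(v)) · u_2 = 0  (should be 0).
Result: proj_W(v) = (7/5, 21/5, -1).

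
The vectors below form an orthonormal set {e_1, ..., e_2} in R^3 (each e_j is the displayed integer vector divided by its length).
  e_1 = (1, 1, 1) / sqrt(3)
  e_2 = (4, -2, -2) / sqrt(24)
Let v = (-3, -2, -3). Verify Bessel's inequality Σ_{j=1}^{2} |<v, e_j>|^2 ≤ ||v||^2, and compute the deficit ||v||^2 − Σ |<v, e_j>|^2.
Σ |<v, e_j>|^2 = 43/2; ||v||^2 = 22; deficit = 1/2

Write each e_j = u_j / sqrt(<u_j, u_j>) where u_j is the displayed integer vector. Then <v, e_j> = <v, u_j> / sqrt(<u_j, u_j>), so |<v, e_j>|^2 = <v, u_j>^2 / <u_j, u_j>.
Coefficients: <v, e_1> = -8/sqrt(3), <v, e_2> = -2/sqrt(24).
Square and sum: Σ |<v, e_j>|^2 = 43/2.
Compute ||v||^2 = v·v = 22.
Deficit = 22 − 43/2 = 1/2 ≥ 0, confirming Bessel's inequality. (The deficit equals ||v − Σ <v,e_j> e_j||^2, the squared distance from v to span{e_j}.)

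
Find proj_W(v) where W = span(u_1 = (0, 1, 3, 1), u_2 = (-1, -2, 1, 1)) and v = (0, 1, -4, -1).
proj_W(v) = (53/73, 36/73, -263/73, -123/73)

Set up U = [u_1 | ... | u_2] ∈ R^(4×2). The projector onto W = col(U) is P = U (U^T U)^(-1) U^T.
Compute U^T U =
  [11, 2]
  [2, 7],
and U^T v = (-12, -7).
Solve U^T U · c = U^T v for the coefficients: c = (-70/73, -53/73). The projection is proj_W(v) = U c.
Check: (v - proj_W(v)) · u_1 = 0  (should be 0).
Check: (v - proj_W(v)) · u_2 = 0  (should be 0).
Result: proj_W(v) = (53/73, 36/73, -263/73, -123/73).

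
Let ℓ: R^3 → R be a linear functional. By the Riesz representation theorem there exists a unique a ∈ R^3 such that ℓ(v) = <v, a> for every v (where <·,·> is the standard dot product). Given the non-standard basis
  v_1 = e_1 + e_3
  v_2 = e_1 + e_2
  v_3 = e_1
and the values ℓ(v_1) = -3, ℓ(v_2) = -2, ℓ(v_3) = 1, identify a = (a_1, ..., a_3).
a = (1, -3, -4)

Write a = (a_1, ..., a_3) in the standard basis. For each basis vector v_i, ℓ(v_i) = <v_i, a> is a linear equation in the a_j's. Collect the n equations into a matrix system V a = ℓ, where row i of V is v_i (expressed in the standard basis). Since V is invertible (lower-triangular with 1s on the diagonal, up to permutation), solve by back-substitution:
  V =
[[1, 0, 1],
 [1, 1, 0],
 [1, 0, 0]]
  V a = (-3, -2, 1)
Solving gives a = (1, -3, -4).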